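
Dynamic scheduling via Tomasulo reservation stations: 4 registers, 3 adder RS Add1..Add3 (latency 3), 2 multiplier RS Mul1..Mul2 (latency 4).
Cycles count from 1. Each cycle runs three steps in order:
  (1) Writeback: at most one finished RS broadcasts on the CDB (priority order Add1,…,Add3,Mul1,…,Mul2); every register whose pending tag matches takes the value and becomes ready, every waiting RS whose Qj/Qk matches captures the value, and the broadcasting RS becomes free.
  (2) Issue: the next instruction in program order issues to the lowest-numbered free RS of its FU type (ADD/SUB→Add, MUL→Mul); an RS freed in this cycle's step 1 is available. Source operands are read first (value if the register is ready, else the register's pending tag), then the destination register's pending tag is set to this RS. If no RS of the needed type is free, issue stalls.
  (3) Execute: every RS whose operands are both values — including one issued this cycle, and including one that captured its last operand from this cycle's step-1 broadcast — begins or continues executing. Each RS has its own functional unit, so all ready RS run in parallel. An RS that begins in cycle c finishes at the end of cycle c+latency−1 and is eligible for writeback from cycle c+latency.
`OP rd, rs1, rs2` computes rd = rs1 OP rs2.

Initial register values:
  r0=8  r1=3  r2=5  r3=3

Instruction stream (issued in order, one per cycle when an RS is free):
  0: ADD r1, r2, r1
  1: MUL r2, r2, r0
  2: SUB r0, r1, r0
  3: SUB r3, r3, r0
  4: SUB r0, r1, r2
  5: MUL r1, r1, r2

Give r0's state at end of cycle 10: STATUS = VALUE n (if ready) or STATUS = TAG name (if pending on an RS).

STATUS = VALUE -32

c1: issue ADD r1<-Add1 | r0:8,r1:Add1,r2:5,r3:3
c2: issue MUL r2<-Mul1 | r0:8,r1:Add1,r2:Mul1,r3:3
c3: issue SUB r0<-Add2 | r0:Add2,r1:Add1,r2:Mul1,r3:3
c4: CDB Add1=8; issue SUB r3<-Add1 | r0:Add2,r1:8,r2:Mul1,r3:Add1
c5: issue SUB r0<-Add3 | r0:Add3,r1:8,r2:Mul1,r3:Add1
c6: CDB Mul1=40; issue MUL r1<-Mul1 | r0:Add3,r1:Mul1,r2:40,r3:Add1
c7: CDB Add2=0 | r0:Add3,r1:Mul1,r2:40,r3:Add1
c8: - | r0:Add3,r1:Mul1,r2:40,r3:Add1
c9: CDB Add3=-32 | r0:-32,r1:Mul1,r2:40,r3:Add1
c10: CDB Add1=3 | r0:-32,r1:Mul1,r2:40,r3:3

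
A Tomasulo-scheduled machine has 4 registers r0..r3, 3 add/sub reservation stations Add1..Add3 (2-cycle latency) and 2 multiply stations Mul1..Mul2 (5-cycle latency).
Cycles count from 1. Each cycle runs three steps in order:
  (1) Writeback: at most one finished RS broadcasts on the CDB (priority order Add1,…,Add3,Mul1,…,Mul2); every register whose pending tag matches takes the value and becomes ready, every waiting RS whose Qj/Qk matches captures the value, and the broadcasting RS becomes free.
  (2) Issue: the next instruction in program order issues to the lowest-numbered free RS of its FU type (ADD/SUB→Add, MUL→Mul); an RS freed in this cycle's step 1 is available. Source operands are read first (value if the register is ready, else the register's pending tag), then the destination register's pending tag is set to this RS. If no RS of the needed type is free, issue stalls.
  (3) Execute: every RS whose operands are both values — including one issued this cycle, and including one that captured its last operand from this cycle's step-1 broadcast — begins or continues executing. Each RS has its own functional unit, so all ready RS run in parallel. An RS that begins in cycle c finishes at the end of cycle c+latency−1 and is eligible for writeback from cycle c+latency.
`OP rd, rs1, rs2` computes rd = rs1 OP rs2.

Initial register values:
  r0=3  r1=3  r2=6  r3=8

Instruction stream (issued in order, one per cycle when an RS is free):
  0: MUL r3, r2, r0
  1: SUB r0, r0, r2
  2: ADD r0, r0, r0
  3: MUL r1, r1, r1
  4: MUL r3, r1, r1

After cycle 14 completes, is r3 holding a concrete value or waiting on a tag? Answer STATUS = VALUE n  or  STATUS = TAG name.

STATUS = VALUE 81

cycle 1: issue MUL r3<-Mul1 // r0:3,r1:3,r2:6,r3:Mul1
cycle 2: issue SUB r0<-Add1 // r0:Add1,r1:3,r2:6,r3:Mul1
cycle 3: issue ADD r0<-Add2 // r0:Add2,r1:3,r2:6,r3:Mul1
cycle 4: CDB Add1=-3; issue MUL r1<-Mul2 // r0:Add2,r1:Mul2,r2:6,r3:Mul1
cycle 5: stall // r0:Add2,r1:Mul2,r2:6,r3:Mul1
cycle 6: CDB Add2=-6; stall // r0:-6,r1:Mul2,r2:6,r3:Mul1
cycle 7: CDB Mul1=18; issue MUL r3<-Mul1 // r0:-6,r1:Mul2,r2:6,r3:Mul1
cycle 8: - // r0:-6,r1:Mul2,r2:6,r3:Mul1
cycle 9: CDB Mul2=9 // r0:-6,r1:9,r2:6,r3:Mul1
cycle 10: - // r0:-6,r1:9,r2:6,r3:Mul1
cycle 11: - // r0:-6,r1:9,r2:6,r3:Mul1
cycle 12: - // r0:-6,r1:9,r2:6,r3:Mul1
cycle 13: - // r0:-6,r1:9,r2:6,r3:Mul1
cycle 14: CDB Mul1=81 // r0:-6,r1:9,r2:6,r3:81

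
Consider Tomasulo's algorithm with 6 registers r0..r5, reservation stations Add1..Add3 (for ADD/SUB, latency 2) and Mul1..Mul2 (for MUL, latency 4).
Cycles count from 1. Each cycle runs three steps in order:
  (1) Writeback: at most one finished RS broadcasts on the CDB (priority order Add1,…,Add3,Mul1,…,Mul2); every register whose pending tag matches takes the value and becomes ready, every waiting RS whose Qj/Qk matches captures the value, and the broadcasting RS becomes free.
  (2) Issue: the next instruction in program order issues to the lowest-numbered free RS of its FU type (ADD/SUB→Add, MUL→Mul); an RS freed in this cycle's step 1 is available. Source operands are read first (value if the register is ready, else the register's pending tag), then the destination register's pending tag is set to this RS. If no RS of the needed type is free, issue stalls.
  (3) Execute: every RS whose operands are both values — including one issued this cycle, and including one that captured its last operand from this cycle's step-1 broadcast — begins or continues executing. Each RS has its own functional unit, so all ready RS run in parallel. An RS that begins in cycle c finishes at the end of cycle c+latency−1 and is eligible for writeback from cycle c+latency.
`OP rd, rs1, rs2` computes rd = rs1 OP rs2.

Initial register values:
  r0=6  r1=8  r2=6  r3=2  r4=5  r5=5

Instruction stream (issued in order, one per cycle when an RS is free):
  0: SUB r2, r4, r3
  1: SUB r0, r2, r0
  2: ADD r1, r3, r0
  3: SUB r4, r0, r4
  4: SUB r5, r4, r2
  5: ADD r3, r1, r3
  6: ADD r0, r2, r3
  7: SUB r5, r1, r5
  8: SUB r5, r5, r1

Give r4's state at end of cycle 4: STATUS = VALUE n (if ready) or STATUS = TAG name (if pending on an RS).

STATUS = TAG Add3

  c1: issue SUB r2<-Add1  regs: r0:6,r1:8,r2:Add1,r3:2,r4:5,r5:5
  c2: issue SUB r0<-Add2  regs: r0:Add2,r1:8,r2:Add1,r3:2,r4:5,r5:5
  c3: CDB Add1=3; issue ADD r1<-Add1  regs: r0:Add2,r1:Add1,r2:3,r3:2,r4:5,r5:5
  c4: issue SUB r4<-Add3  regs: r0:Add2,r1:Add1,r2:3,r3:2,r4:Add3,r5:5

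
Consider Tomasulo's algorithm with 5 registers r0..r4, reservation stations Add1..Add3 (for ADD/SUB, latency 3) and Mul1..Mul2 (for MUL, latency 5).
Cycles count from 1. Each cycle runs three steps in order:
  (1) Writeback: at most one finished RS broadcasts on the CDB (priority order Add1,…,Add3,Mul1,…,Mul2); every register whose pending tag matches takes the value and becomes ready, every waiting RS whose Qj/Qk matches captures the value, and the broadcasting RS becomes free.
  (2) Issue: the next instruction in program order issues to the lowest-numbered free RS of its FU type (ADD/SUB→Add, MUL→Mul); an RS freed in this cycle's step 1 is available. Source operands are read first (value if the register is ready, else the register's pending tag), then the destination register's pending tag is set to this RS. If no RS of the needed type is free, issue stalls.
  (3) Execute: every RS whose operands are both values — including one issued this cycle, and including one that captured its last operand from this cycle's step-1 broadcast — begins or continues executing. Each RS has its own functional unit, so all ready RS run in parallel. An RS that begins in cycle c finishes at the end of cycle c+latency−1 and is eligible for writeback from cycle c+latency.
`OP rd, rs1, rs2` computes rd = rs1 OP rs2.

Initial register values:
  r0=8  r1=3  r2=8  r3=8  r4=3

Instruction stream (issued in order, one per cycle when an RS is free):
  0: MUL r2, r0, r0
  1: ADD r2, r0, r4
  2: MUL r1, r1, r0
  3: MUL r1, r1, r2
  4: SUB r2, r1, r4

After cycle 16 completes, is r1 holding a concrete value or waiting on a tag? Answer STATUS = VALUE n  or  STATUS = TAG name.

STATUS = VALUE 264

  c1: issue MUL r2<-Mul1  regs: r0:8,r1:3,r2:Mul1,r3:8,r4:3
  c2: issue ADD r2<-Add1  regs: r0:8,r1:3,r2:Add1,r3:8,r4:3
  c3: issue MUL r1<-Mul2  regs: r0:8,r1:Mul2,r2:Add1,r3:8,r4:3
  c4: stall  regs: r0:8,r1:Mul2,r2:Add1,r3:8,r4:3
  c5: CDB Add1=11; stall  regs: r0:8,r1:Mul2,r2:11,r3:8,r4:3
  c6: CDB Mul1=64; issue MUL r1<-Mul1  regs: r0:8,r1:Mul1,r2:11,r3:8,r4:3
  c7: issue SUB r2<-Add1  regs: r0:8,r1:Mul1,r2:Add1,r3:8,r4:3
  c8: CDB Mul2=24  regs: r0:8,r1:Mul1,r2:Add1,r3:8,r4:3
  c9: -  regs: r0:8,r1:Mul1,r2:Add1,r3:8,r4:3
  c10: -  regs: r0:8,r1:Mul1,r2:Add1,r3:8,r4:3
  c11: -  regs: r0:8,r1:Mul1,r2:Add1,r3:8,r4:3
  c12: -  regs: r0:8,r1:Mul1,r2:Add1,r3:8,r4:3
  c13: CDB Mul1=264  regs: r0:8,r1:264,r2:Add1,r3:8,r4:3
  c14: -  regs: r0:8,r1:264,r2:Add1,r3:8,r4:3
  c15: -  regs: r0:8,r1:264,r2:Add1,r3:8,r4:3
  c16: CDB Add1=261  regs: r0:8,r1:264,r2:261,r3:8,r4:3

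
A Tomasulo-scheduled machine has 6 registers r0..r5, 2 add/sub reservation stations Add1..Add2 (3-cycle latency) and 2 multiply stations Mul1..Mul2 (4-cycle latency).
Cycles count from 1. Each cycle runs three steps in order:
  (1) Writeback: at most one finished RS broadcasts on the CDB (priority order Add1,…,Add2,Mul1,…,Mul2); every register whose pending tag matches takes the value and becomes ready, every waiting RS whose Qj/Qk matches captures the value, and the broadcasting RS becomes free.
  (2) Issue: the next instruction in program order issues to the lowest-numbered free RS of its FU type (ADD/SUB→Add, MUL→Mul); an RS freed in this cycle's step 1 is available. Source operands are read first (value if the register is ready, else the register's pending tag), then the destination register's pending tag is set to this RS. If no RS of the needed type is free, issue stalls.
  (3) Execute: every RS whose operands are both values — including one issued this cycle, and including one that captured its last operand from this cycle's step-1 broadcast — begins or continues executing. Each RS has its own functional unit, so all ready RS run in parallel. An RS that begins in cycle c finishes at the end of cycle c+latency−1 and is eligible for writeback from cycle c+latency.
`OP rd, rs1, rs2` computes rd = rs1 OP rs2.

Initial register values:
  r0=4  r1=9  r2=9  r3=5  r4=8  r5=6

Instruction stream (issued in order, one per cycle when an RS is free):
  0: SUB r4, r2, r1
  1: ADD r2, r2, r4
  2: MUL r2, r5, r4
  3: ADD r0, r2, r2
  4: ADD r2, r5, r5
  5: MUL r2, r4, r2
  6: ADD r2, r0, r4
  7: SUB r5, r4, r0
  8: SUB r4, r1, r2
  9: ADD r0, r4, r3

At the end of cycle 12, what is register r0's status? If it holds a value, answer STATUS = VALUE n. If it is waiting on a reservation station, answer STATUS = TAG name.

c1: issue SUB r4<-Add1 | r0:4,r1:9,r2:9,r3:5,r4:Add1,r5:6
c2: issue ADD r2<-Add2 | r0:4,r1:9,r2:Add2,r3:5,r4:Add1,r5:6
c3: issue MUL r2<-Mul1 | r0:4,r1:9,r2:Mul1,r3:5,r4:Add1,r5:6
c4: CDB Add1=0; issue ADD r0<-Add1 | r0:Add1,r1:9,r2:Mul1,r3:5,r4:0,r5:6
c5: stall | r0:Add1,r1:9,r2:Mul1,r3:5,r4:0,r5:6
c6: stall | r0:Add1,r1:9,r2:Mul1,r3:5,r4:0,r5:6
c7: CDB Add2=9; issue ADD r2<-Add2 | r0:Add1,r1:9,r2:Add2,r3:5,r4:0,r5:6
c8: CDB Mul1=0; issue MUL r2<-Mul1 | r0:Add1,r1:9,r2:Mul1,r3:5,r4:0,r5:6
c9: stall | r0:Add1,r1:9,r2:Mul1,r3:5,r4:0,r5:6
c10: CDB Add2=12; issue ADD r2<-Add2 | r0:Add1,r1:9,r2:Add2,r3:5,r4:0,r5:6
c11: CDB Add1=0; issue SUB r5<-Add1 | r0:0,r1:9,r2:Add2,r3:5,r4:0,r5:Add1
c12: stall | r0:0,r1:9,r2:Add2,r3:5,r4:0,r5:Add1

STATUS = VALUE 0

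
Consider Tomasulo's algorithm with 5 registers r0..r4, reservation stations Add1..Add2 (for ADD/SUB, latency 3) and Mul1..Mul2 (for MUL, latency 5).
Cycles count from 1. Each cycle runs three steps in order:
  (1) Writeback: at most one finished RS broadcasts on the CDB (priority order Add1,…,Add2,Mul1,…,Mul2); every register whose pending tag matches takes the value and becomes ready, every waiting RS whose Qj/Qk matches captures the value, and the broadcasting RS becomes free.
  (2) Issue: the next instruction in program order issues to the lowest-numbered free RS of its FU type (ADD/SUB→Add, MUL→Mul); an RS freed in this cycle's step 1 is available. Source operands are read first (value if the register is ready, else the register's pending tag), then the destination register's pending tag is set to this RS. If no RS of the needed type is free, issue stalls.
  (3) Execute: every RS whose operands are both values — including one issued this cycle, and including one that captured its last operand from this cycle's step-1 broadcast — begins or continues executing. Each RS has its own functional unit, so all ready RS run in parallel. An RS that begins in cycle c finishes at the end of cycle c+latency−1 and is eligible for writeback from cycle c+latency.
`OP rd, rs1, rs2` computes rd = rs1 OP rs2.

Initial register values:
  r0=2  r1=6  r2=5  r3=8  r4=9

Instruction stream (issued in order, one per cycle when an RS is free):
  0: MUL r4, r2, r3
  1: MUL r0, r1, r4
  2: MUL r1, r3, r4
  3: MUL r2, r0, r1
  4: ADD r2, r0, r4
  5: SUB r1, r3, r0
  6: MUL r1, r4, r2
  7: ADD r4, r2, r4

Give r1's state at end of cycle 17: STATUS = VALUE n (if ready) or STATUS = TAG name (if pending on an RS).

STATUS = TAG Mul2

c1: issue MUL r4<-Mul1 | r0:2,r1:6,r2:5,r3:8,r4:Mul1
c2: issue MUL r0<-Mul2 | r0:Mul2,r1:6,r2:5,r3:8,r4:Mul1
c3: stall | r0:Mul2,r1:6,r2:5,r3:8,r4:Mul1
c4: stall | r0:Mul2,r1:6,r2:5,r3:8,r4:Mul1
c5: stall | r0:Mul2,r1:6,r2:5,r3:8,r4:Mul1
c6: CDB Mul1=40; issue MUL r1<-Mul1 | r0:Mul2,r1:Mul1,r2:5,r3:8,r4:40
c7: stall | r0:Mul2,r1:Mul1,r2:5,r3:8,r4:40
c8: stall | r0:Mul2,r1:Mul1,r2:5,r3:8,r4:40
c9: stall | r0:Mul2,r1:Mul1,r2:5,r3:8,r4:40
c10: stall | r0:Mul2,r1:Mul1,r2:5,r3:8,r4:40
c11: CDB Mul1=320; issue MUL r2<-Mul1 | r0:Mul2,r1:320,r2:Mul1,r3:8,r4:40
c12: CDB Mul2=240; issue ADD r2<-Add1 | r0:240,r1:320,r2:Add1,r3:8,r4:40
c13: issue SUB r1<-Add2 | r0:240,r1:Add2,r2:Add1,r3:8,r4:40
c14: issue MUL r1<-Mul2 | r0:240,r1:Mul2,r2:Add1,r3:8,r4:40
c15: CDB Add1=280; issue ADD r4<-Add1 | r0:240,r1:Mul2,r2:280,r3:8,r4:Add1
c16: CDB Add2=-232 | r0:240,r1:Mul2,r2:280,r3:8,r4:Add1
c17: CDB Mul1=76800 | r0:240,r1:Mul2,r2:280,r3:8,r4:Add1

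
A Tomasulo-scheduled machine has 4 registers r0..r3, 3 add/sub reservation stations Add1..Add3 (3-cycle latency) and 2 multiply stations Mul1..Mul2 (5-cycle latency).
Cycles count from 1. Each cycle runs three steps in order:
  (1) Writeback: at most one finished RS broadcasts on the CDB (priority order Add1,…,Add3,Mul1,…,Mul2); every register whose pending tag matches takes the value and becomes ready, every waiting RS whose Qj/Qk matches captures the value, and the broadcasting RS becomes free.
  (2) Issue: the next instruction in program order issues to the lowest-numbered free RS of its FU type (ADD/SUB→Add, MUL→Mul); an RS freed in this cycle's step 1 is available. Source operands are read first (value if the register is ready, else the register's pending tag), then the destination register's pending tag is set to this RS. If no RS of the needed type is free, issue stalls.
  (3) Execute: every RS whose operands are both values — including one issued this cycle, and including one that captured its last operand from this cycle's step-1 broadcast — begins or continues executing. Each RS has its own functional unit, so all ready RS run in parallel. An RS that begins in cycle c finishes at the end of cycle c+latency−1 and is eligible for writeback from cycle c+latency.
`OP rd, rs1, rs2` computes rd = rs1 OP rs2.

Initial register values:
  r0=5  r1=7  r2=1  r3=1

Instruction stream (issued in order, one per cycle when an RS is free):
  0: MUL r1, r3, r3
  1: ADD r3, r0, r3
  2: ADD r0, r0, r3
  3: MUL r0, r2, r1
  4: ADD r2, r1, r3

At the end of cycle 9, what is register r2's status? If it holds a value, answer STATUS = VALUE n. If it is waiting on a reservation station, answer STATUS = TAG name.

cycle 1: issue MUL r1<-Mul1 // r0:5,r1:Mul1,r2:1,r3:1
cycle 2: issue ADD r3<-Add1 // r0:5,r1:Mul1,r2:1,r3:Add1
cycle 3: issue ADD r0<-Add2 // r0:Add2,r1:Mul1,r2:1,r3:Add1
cycle 4: issue MUL r0<-Mul2 // r0:Mul2,r1:Mul1,r2:1,r3:Add1
cycle 5: CDB Add1=6; issue ADD r2<-Add1 // r0:Mul2,r1:Mul1,r2:Add1,r3:6
cycle 6: CDB Mul1=1 // r0:Mul2,r1:1,r2:Add1,r3:6
cycle 7: - // r0:Mul2,r1:1,r2:Add1,r3:6
cycle 8: CDB Add2=11 // r0:Mul2,r1:1,r2:Add1,r3:6
cycle 9: CDB Add1=7 // r0:Mul2,r1:1,r2:7,r3:6

STATUS = VALUE 7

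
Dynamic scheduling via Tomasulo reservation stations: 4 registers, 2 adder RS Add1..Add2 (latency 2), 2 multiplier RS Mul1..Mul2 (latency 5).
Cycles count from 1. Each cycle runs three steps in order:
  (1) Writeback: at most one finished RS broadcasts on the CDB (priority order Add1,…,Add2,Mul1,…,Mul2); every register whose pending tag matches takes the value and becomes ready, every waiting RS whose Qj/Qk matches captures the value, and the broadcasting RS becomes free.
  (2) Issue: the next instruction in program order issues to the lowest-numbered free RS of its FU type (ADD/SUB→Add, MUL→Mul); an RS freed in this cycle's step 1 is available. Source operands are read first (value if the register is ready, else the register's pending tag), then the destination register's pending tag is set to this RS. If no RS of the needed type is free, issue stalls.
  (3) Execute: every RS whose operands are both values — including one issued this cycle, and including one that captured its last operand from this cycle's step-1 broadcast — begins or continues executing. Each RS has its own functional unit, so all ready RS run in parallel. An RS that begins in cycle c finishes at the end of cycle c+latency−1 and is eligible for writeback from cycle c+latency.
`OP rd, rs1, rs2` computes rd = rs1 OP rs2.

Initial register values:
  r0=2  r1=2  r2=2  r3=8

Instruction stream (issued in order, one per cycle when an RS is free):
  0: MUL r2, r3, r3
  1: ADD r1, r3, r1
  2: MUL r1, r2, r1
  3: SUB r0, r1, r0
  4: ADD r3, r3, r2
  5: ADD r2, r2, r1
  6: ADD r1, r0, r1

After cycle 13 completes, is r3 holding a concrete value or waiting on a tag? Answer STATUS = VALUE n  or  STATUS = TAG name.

c1: issue MUL r2<-Mul1 | r0:2,r1:2,r2:Mul1,r3:8
c2: issue ADD r1<-Add1 | r0:2,r1:Add1,r2:Mul1,r3:8
c3: issue MUL r1<-Mul2 | r0:2,r1:Mul2,r2:Mul1,r3:8
c4: CDB Add1=10; issue SUB r0<-Add1 | r0:Add1,r1:Mul2,r2:Mul1,r3:8
c5: issue ADD r3<-Add2 | r0:Add1,r1:Mul2,r2:Mul1,r3:Add2
c6: CDB Mul1=64; stall | r0:Add1,r1:Mul2,r2:64,r3:Add2
c7: stall | r0:Add1,r1:Mul2,r2:64,r3:Add2
c8: CDB Add2=72; issue ADD r2<-Add2 | r0:Add1,r1:Mul2,r2:Add2,r3:72
c9: stall | r0:Add1,r1:Mul2,r2:Add2,r3:72
c10: stall | r0:Add1,r1:Mul2,r2:Add2,r3:72
c11: CDB Mul2=640; stall | r0:Add1,r1:640,r2:Add2,r3:72
c12: stall | r0:Add1,r1:640,r2:Add2,r3:72
c13: CDB Add1=638; issue ADD r1<-Add1 | r0:638,r1:Add1,r2:Add2,r3:72

STATUS = VALUE 72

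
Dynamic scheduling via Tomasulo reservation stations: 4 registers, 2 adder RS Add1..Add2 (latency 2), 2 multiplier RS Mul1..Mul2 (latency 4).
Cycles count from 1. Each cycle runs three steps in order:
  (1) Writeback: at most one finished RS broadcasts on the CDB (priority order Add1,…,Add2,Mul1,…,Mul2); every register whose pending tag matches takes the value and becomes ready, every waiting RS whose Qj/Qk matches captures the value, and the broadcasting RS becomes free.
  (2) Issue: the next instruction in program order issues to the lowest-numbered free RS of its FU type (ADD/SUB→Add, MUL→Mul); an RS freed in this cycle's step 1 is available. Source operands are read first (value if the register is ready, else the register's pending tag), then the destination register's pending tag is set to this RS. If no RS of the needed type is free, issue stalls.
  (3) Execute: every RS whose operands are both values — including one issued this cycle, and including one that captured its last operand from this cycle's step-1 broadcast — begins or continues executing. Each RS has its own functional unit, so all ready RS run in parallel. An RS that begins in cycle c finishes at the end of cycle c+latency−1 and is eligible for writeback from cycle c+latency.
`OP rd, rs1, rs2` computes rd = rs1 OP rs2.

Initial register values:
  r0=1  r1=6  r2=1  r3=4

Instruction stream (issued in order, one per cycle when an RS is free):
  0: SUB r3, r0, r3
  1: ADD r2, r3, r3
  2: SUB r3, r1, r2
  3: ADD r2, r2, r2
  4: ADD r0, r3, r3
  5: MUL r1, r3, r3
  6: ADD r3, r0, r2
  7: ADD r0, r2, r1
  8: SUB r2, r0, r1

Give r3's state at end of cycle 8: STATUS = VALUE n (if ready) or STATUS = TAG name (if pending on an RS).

STATUS = VALUE 12

  c1: issue SUB r3<-Add1  regs: r0:1,r1:6,r2:1,r3:Add1
  c2: issue ADD r2<-Add2  regs: r0:1,r1:6,r2:Add2,r3:Add1
  c3: CDB Add1=-3; issue SUB r3<-Add1  regs: r0:1,r1:6,r2:Add2,r3:Add1
  c4: stall  regs: r0:1,r1:6,r2:Add2,r3:Add1
  c5: CDB Add2=-6; issue ADD r2<-Add2  regs: r0:1,r1:6,r2:Add2,r3:Add1
  c6: stall  regs: r0:1,r1:6,r2:Add2,r3:Add1
  c7: CDB Add1=12; issue ADD r0<-Add1  regs: r0:Add1,r1:6,r2:Add2,r3:12
  c8: CDB Add2=-12; issue MUL r1<-Mul1  regs: r0:Add1,r1:Mul1,r2:-12,r3:12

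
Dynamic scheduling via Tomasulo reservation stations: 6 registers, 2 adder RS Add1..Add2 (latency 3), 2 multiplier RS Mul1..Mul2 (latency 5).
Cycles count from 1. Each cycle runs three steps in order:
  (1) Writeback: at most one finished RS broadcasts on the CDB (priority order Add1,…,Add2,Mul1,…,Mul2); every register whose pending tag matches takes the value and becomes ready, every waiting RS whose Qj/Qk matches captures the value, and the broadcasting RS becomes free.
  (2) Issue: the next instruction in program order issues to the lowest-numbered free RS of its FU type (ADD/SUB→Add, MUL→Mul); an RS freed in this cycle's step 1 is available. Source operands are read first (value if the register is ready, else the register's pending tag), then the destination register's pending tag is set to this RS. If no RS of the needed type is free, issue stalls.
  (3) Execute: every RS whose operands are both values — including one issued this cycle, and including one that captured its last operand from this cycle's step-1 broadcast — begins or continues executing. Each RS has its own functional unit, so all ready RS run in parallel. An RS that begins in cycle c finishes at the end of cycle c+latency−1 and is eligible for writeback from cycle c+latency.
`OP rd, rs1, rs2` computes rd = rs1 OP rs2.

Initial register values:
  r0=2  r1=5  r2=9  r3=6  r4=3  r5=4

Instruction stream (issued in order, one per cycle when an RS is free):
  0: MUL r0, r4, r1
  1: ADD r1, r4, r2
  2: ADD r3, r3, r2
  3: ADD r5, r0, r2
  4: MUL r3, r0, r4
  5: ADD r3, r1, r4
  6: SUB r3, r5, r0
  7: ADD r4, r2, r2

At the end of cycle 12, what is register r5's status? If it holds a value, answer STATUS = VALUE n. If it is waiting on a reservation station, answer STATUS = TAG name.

  c1: issue MUL r0<-Mul1  regs: r0:Mul1,r1:5,r2:9,r3:6,r4:3,r5:4
  c2: issue ADD r1<-Add1  regs: r0:Mul1,r1:Add1,r2:9,r3:6,r4:3,r5:4
  c3: issue ADD r3<-Add2  regs: r0:Mul1,r1:Add1,r2:9,r3:Add2,r4:3,r5:4
  c4: stall  regs: r0:Mul1,r1:Add1,r2:9,r3:Add2,r4:3,r5:4
  c5: CDB Add1=12; issue ADD r5<-Add1  regs: r0:Mul1,r1:12,r2:9,r3:Add2,r4:3,r5:Add1
  c6: CDB Add2=15; issue MUL r3<-Mul2  regs: r0:Mul1,r1:12,r2:9,r3:Mul2,r4:3,r5:Add1
  c7: CDB Mul1=15; issue ADD r3<-Add2  regs: r0:15,r1:12,r2:9,r3:Add2,r4:3,r5:Add1
  c8: stall  regs: r0:15,r1:12,r2:9,r3:Add2,r4:3,r5:Add1
  c9: stall  regs: r0:15,r1:12,r2:9,r3:Add2,r4:3,r5:Add1
  c10: CDB Add1=24; issue SUB r3<-Add1  regs: r0:15,r1:12,r2:9,r3:Add1,r4:3,r5:24
  c11: CDB Add2=15; issue ADD r4<-Add2  regs: r0:15,r1:12,r2:9,r3:Add1,r4:Add2,r5:24
  c12: CDB Mul2=45  regs: r0:15,r1:12,r2:9,r3:Add1,r4:Add2,r5:24

STATUS = VALUE 24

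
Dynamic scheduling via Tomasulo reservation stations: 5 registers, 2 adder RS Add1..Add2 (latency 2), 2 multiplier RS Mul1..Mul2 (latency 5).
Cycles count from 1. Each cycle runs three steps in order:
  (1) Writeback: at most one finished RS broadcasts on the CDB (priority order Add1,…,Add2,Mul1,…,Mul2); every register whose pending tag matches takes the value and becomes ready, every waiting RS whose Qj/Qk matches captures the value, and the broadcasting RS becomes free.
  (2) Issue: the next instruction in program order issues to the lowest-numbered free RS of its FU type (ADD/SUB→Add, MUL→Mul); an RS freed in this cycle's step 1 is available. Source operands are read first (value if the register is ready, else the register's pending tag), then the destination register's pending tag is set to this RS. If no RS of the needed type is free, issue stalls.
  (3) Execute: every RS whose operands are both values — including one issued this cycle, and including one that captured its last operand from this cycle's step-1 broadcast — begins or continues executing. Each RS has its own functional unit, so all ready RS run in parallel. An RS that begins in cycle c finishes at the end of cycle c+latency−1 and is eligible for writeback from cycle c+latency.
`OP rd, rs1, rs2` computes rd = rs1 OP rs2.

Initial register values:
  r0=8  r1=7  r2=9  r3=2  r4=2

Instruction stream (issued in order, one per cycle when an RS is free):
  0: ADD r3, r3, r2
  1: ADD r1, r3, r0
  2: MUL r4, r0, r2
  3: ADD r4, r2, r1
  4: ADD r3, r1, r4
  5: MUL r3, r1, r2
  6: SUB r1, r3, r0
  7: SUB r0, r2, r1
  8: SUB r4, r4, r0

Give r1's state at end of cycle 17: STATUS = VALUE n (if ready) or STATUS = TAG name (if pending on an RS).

c1: issue ADD r3<-Add1 | r0:8,r1:7,r2:9,r3:Add1,r4:2
c2: issue ADD r1<-Add2 | r0:8,r1:Add2,r2:9,r3:Add1,r4:2
c3: CDB Add1=11; issue MUL r4<-Mul1 | r0:8,r1:Add2,r2:9,r3:11,r4:Mul1
c4: issue ADD r4<-Add1 | r0:8,r1:Add2,r2:9,r3:11,r4:Add1
c5: CDB Add2=19; issue ADD r3<-Add2 | r0:8,r1:19,r2:9,r3:Add2,r4:Add1
c6: issue MUL r3<-Mul2 | r0:8,r1:19,r2:9,r3:Mul2,r4:Add1
c7: CDB Add1=28; issue SUB r1<-Add1 | r0:8,r1:Add1,r2:9,r3:Mul2,r4:28
c8: CDB Mul1=72; stall | r0:8,r1:Add1,r2:9,r3:Mul2,r4:28
c9: CDB Add2=47; issue SUB r0<-Add2 | r0:Add2,r1:Add1,r2:9,r3:Mul2,r4:28
c10: stall | r0:Add2,r1:Add1,r2:9,r3:Mul2,r4:28
c11: CDB Mul2=171; stall | r0:Add2,r1:Add1,r2:9,r3:171,r4:28
c12: stall | r0:Add2,r1:Add1,r2:9,r3:171,r4:28
c13: CDB Add1=163; issue SUB r4<-Add1 | r0:Add2,r1:163,r2:9,r3:171,r4:Add1
c14: - | r0:Add2,r1:163,r2:9,r3:171,r4:Add1
c15: CDB Add2=-154 | r0:-154,r1:163,r2:9,r3:171,r4:Add1
c16: - | r0:-154,r1:163,r2:9,r3:171,r4:Add1
c17: CDB Add1=182 | r0:-154,r1:163,r2:9,r3:171,r4:182

STATUS = VALUE 163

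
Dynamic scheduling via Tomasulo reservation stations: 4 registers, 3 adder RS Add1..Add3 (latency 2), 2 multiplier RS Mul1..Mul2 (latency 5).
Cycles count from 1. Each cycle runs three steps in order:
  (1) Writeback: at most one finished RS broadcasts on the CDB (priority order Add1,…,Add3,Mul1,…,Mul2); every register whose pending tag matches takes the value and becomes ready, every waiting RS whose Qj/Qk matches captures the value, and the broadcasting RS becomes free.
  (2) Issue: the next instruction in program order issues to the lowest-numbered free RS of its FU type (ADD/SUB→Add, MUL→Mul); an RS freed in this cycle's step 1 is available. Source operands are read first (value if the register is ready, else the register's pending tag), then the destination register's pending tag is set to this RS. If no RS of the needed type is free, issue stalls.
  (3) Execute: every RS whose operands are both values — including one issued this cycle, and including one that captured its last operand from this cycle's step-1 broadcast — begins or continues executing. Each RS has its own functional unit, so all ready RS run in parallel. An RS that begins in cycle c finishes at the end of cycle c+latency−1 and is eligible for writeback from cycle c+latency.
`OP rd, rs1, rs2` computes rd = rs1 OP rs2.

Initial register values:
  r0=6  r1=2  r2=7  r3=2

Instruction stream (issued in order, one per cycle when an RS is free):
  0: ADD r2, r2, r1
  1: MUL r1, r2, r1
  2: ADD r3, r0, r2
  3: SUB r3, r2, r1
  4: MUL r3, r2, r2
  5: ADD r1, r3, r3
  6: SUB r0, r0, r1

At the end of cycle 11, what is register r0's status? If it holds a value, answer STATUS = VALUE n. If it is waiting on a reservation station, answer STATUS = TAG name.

cycle 1: issue ADD r2<-Add1 // r0:6,r1:2,r2:Add1,r3:2
cycle 2: issue MUL r1<-Mul1 // r0:6,r1:Mul1,r2:Add1,r3:2
cycle 3: CDB Add1=9; issue ADD r3<-Add1 // r0:6,r1:Mul1,r2:9,r3:Add1
cycle 4: issue SUB r3<-Add2 // r0:6,r1:Mul1,r2:9,r3:Add2
cycle 5: CDB Add1=15; issue MUL r3<-Mul2 // r0:6,r1:Mul1,r2:9,r3:Mul2
cycle 6: issue ADD r1<-Add1 // r0:6,r1:Add1,r2:9,r3:Mul2
cycle 7: issue SUB r0<-Add3 // r0:Add3,r1:Add1,r2:9,r3:Mul2
cycle 8: CDB Mul1=18 // r0:Add3,r1:Add1,r2:9,r3:Mul2
cycle 9: - // r0:Add3,r1:Add1,r2:9,r3:Mul2
cycle 10: CDB Add2=-9 // r0:Add3,r1:Add1,r2:9,r3:Mul2
cycle 11: CDB Mul2=81 // r0:Add3,r1:Add1,r2:9,r3:81

STATUS = TAG Add3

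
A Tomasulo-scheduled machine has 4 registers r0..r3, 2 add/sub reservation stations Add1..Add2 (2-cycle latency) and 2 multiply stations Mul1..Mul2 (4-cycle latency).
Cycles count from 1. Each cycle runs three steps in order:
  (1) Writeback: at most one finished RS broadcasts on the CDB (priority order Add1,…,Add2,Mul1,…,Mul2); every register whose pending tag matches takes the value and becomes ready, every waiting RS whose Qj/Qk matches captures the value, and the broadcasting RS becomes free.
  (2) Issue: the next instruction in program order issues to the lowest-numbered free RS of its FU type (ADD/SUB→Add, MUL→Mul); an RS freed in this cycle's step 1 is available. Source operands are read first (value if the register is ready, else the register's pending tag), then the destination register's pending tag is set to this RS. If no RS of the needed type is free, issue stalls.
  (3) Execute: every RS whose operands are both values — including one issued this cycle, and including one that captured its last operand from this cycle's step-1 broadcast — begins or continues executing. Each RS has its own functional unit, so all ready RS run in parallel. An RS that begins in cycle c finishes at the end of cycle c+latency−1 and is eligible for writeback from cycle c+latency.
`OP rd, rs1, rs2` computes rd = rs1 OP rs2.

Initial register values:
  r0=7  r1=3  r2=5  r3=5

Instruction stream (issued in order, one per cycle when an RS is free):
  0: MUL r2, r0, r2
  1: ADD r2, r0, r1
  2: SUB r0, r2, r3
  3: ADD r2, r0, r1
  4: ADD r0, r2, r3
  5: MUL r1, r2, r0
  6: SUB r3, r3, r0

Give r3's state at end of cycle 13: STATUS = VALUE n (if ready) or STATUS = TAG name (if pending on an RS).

STATUS = VALUE -8

c1: issue MUL r2<-Mul1 | r0:7,r1:3,r2:Mul1,r3:5
c2: issue ADD r2<-Add1 | r0:7,r1:3,r2:Add1,r3:5
c3: issue SUB r0<-Add2 | r0:Add2,r1:3,r2:Add1,r3:5
c4: CDB Add1=10; issue ADD r2<-Add1 | r0:Add2,r1:3,r2:Add1,r3:5
c5: CDB Mul1=35; stall | r0:Add2,r1:3,r2:Add1,r3:5
c6: CDB Add2=5; issue ADD r0<-Add2 | r0:Add2,r1:3,r2:Add1,r3:5
c7: issue MUL r1<-Mul1 | r0:Add2,r1:Mul1,r2:Add1,r3:5
c8: CDB Add1=8; issue SUB r3<-Add1 | r0:Add2,r1:Mul1,r2:8,r3:Add1
c9: - | r0:Add2,r1:Mul1,r2:8,r3:Add1
c10: CDB Add2=13 | r0:13,r1:Mul1,r2:8,r3:Add1
c11: - | r0:13,r1:Mul1,r2:8,r3:Add1
c12: CDB Add1=-8 | r0:13,r1:Mul1,r2:8,r3:-8
c13: - | r0:13,r1:Mul1,r2:8,r3:-8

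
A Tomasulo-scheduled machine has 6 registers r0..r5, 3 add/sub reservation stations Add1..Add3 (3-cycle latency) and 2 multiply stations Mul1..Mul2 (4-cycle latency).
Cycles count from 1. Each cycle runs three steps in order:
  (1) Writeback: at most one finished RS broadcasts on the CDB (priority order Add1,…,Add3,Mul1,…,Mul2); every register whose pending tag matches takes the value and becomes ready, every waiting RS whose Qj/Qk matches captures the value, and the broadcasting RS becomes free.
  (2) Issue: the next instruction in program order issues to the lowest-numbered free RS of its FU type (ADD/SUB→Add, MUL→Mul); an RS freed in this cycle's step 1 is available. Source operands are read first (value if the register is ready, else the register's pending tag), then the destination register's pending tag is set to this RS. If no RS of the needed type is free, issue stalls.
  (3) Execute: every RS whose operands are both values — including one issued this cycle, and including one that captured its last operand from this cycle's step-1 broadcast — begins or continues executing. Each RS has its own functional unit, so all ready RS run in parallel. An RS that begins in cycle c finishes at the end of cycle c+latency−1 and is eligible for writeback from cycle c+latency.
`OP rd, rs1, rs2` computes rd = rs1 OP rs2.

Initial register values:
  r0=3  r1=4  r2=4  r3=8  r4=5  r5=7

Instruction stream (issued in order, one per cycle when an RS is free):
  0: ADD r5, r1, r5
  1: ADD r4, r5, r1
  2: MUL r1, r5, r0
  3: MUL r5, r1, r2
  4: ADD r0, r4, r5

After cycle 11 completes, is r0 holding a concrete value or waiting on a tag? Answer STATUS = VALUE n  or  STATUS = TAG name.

STATUS = TAG Add1

c1: issue ADD r5<-Add1 | r0:3,r1:4,r2:4,r3:8,r4:5,r5:Add1
c2: issue ADD r4<-Add2 | r0:3,r1:4,r2:4,r3:8,r4:Add2,r5:Add1
c3: issue MUL r1<-Mul1 | r0:3,r1:Mul1,r2:4,r3:8,r4:Add2,r5:Add1
c4: CDB Add1=11; issue MUL r5<-Mul2 | r0:3,r1:Mul1,r2:4,r3:8,r4:Add2,r5:Mul2
c5: issue ADD r0<-Add1 | r0:Add1,r1:Mul1,r2:4,r3:8,r4:Add2,r5:Mul2
c6: - | r0:Add1,r1:Mul1,r2:4,r3:8,r4:Add2,r5:Mul2
c7: CDB Add2=15 | r0:Add1,r1:Mul1,r2:4,r3:8,r4:15,r5:Mul2
c8: CDB Mul1=33 | r0:Add1,r1:33,r2:4,r3:8,r4:15,r5:Mul2
c9: - | r0:Add1,r1:33,r2:4,r3:8,r4:15,r5:Mul2
c10: - | r0:Add1,r1:33,r2:4,r3:8,r4:15,r5:Mul2
c11: - | r0:Add1,r1:33,r2:4,r3:8,r4:15,r5:Mul2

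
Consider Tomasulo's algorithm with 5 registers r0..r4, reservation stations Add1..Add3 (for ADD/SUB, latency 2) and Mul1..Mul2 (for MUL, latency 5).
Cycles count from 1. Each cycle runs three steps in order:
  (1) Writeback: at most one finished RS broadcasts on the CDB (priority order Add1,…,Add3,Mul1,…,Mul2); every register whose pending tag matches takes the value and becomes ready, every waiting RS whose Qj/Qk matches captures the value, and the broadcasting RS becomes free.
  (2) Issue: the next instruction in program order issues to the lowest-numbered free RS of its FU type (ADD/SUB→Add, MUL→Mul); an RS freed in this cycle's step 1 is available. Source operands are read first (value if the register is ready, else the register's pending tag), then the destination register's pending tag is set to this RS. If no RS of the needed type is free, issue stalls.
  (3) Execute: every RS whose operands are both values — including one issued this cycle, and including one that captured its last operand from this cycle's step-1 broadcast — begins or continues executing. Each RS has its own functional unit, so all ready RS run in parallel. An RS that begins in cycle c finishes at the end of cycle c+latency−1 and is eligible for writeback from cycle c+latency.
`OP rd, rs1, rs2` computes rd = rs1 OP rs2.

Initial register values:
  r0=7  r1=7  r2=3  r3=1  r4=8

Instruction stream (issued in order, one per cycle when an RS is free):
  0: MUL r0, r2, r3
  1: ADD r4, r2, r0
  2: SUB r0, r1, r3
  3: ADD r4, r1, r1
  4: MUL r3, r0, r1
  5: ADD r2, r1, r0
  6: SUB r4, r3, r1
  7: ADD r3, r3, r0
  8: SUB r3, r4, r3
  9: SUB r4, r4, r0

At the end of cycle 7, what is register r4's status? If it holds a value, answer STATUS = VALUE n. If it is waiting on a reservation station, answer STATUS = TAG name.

c1: issue MUL r0<-Mul1 | r0:Mul1,r1:7,r2:3,r3:1,r4:8
c2: issue ADD r4<-Add1 | r0:Mul1,r1:7,r2:3,r3:1,r4:Add1
c3: issue SUB r0<-Add2 | r0:Add2,r1:7,r2:3,r3:1,r4:Add1
c4: issue ADD r4<-Add3 | r0:Add2,r1:7,r2:3,r3:1,r4:Add3
c5: CDB Add2=6; issue MUL r3<-Mul2 | r0:6,r1:7,r2:3,r3:Mul2,r4:Add3
c6: CDB Add3=14; issue ADD r2<-Add2 | r0:6,r1:7,r2:Add2,r3:Mul2,r4:14
c7: CDB Mul1=3; issue SUB r4<-Add3 | r0:6,r1:7,r2:Add2,r3:Mul2,r4:Add3

STATUS = TAG Add3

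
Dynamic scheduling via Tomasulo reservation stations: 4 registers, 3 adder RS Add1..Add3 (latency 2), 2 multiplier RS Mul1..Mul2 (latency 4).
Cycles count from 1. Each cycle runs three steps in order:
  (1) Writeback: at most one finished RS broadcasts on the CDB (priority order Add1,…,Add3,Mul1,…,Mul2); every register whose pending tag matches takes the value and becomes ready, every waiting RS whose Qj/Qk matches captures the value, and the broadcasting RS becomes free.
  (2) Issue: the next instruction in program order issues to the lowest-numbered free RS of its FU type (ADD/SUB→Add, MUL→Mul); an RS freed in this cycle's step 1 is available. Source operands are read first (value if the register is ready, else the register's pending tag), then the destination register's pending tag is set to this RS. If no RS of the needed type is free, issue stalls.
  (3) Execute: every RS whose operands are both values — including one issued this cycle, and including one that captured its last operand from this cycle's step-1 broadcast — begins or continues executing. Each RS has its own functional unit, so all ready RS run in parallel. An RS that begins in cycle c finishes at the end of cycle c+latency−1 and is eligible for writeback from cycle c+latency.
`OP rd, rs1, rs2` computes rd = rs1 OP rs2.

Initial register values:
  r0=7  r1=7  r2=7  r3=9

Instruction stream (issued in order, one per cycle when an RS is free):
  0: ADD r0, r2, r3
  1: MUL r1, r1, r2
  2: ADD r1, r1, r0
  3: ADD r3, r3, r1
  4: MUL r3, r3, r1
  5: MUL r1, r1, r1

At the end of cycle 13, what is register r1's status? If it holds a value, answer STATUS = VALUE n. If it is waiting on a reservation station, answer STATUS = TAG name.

cycle 1: issue ADD r0<-Add1 // r0:Add1,r1:7,r2:7,r3:9
cycle 2: issue MUL r1<-Mul1 // r0:Add1,r1:Mul1,r2:7,r3:9
cycle 3: CDB Add1=16; issue ADD r1<-Add1 // r0:16,r1:Add1,r2:7,r3:9
cycle 4: issue ADD r3<-Add2 // r0:16,r1:Add1,r2:7,r3:Add2
cycle 5: issue MUL r3<-Mul2 // r0:16,r1:Add1,r2:7,r3:Mul2
cycle 6: CDB Mul1=49; issue MUL r1<-Mul1 // r0:16,r1:Mul1,r2:7,r3:Mul2
cycle 7: - // r0:16,r1:Mul1,r2:7,r3:Mul2
cycle 8: CDB Add1=65 // r0:16,r1:Mul1,r2:7,r3:Mul2
cycle 9: - // r0:16,r1:Mul1,r2:7,r3:Mul2
cycle 10: CDB Add2=74 // r0:16,r1:Mul1,r2:7,r3:Mul2
cycle 11: - // r0:16,r1:Mul1,r2:7,r3:Mul2
cycle 12: CDB Mul1=4225 // r0:16,r1:4225,r2:7,r3:Mul2
cycle 13: - // r0:16,r1:4225,r2:7,r3:Mul2

STATUS = VALUE 4225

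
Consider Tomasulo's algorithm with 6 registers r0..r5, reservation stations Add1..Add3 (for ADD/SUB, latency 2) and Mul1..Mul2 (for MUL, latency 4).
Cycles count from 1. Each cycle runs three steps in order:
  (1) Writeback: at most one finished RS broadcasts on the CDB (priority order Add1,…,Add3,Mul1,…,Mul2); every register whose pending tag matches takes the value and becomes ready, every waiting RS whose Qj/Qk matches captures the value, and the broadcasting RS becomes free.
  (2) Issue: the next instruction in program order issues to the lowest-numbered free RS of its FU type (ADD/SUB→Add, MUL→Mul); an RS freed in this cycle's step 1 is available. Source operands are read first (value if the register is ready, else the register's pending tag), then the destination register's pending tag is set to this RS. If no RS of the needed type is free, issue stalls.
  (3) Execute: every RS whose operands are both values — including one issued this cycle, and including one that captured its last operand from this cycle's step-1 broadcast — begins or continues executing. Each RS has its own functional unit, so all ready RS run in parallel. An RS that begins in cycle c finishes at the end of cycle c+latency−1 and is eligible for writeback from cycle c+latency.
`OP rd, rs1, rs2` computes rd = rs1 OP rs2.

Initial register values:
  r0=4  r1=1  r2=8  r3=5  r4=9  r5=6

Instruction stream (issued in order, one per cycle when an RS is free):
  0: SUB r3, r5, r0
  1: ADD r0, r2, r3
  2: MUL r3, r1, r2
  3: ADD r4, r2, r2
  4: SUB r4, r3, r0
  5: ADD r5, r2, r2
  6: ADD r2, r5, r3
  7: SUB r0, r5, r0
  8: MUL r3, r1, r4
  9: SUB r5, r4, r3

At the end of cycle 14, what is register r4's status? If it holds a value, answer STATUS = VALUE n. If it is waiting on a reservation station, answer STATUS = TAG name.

STATUS = VALUE -2

  c1: issue SUB r3<-Add1  regs: r0:4,r1:1,r2:8,r3:Add1,r4:9,r5:6
  c2: issue ADD r0<-Add2  regs: r0:Add2,r1:1,r2:8,r3:Add1,r4:9,r5:6
  c3: CDB Add1=2; issue MUL r3<-Mul1  regs: r0:Add2,r1:1,r2:8,r3:Mul1,r4:9,r5:6
  c4: issue ADD r4<-Add1  regs: r0:Add2,r1:1,r2:8,r3:Mul1,r4:Add1,r5:6
  c5: CDB Add2=10; issue SUB r4<-Add2  regs: r0:10,r1:1,r2:8,r3:Mul1,r4:Add2,r5:6
  c6: CDB Add1=16; issue ADD r5<-Add1  regs: r0:10,r1:1,r2:8,r3:Mul1,r4:Add2,r5:Add1
  c7: CDB Mul1=8; issue ADD r2<-Add3  regs: r0:10,r1:1,r2:Add3,r3:8,r4:Add2,r5:Add1
  c8: CDB Add1=16; issue SUB r0<-Add1  regs: r0:Add1,r1:1,r2:Add3,r3:8,r4:Add2,r5:16
  c9: CDB Add2=-2; issue MUL r3<-Mul1  regs: r0:Add1,r1:1,r2:Add3,r3:Mul1,r4:-2,r5:16
  c10: CDB Add1=6; issue SUB r5<-Add1  regs: r0:6,r1:1,r2:Add3,r3:Mul1,r4:-2,r5:Add1
  c11: CDB Add3=24  regs: r0:6,r1:1,r2:24,r3:Mul1,r4:-2,r5:Add1
  c12: -  regs: r0:6,r1:1,r2:24,r3:Mul1,r4:-2,r5:Add1
  c13: CDB Mul1=-2  regs: r0:6,r1:1,r2:24,r3:-2,r4:-2,r5:Add1
  c14: -  regs: r0:6,r1:1,r2:24,r3:-2,r4:-2,r5:Add1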